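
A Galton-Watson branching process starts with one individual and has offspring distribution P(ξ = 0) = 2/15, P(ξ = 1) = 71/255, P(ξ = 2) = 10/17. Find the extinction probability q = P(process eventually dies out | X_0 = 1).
q = 17/75

The pgf is f(s) = 2/15 + 71/255·s + 10/17·s². The extinction probability q is the smallest fixed point of f in [0, 1]. Setting s = f(s):
  10/17·s² + (71/255 − 1)·s + 2/15 = 0
  10/17·s² − (2/15 + 10/17)·s + 2/15 = 0
which factors as (s − 1)·(10/17·s − 2/15) = 0, giving roots s = 1 and s = (2/15)/(10/17) = 17/75.
Mean offspring μ = 71/255 + 2·10/17 = 371/255 > 1 (supercritical), so q < 1. The extinction probability is the smaller root: q = (2/15)/(10/17) = 17/75.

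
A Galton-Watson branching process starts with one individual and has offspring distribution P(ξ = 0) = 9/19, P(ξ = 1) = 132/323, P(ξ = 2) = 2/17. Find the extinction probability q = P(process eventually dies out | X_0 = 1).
q = 1

Mean offspring μ = 0·9/19 + 1·132/323 + 2·2/17 = 208/323 ≤ 1. For μ ≤ 1 with offspring not concentrated at 1, the Galton-Watson process goes extinct almost surely, so q = 1.
(Algebraic check: The pgf is f(s) = 9/19 + 132/323·s + 2/17·s². The extinction probability q is the smallest fixed point of f in [0, 1]. Setting s = f(s):
  2/17·s² + (132/323 − 1)·s + 9/19 = 0
  2/17·s² − (9/19 + 2/17)·s + 9/19 = 0
which factors as (s − 1)·(2/17·s − 9/19) = 0, giving roots s = 1 and s = (9/19)/(2/17) = 153/38. Since 153/38 ≥ 1, the smallest root in [0, 1] is s = 1.)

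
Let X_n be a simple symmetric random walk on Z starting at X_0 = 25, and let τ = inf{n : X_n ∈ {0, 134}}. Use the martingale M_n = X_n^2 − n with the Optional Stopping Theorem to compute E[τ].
E[τ] = 2725

M_n = X_n^2 − n is a martingale (since E[X_{n+1}^2 | F_n] = X_n^2 + 1). By OST (τ has finite mean in a bounded region), E[M_τ] = E[M_0] = X_0^2 − 0 = 25^2 = 625. Also E[M_τ] = E[X_τ^2] − E[τ]. The walk exits at 0 or 134, with P(hit 134 first) = 25/134, so E[X_τ^2] = 134^2 · 25/134 + 0 = 3350. Thus E[τ] = E[X_τ^2] − E[M_τ] = 3350 − 625 = 2725 = 25(134 − 25) = 2725.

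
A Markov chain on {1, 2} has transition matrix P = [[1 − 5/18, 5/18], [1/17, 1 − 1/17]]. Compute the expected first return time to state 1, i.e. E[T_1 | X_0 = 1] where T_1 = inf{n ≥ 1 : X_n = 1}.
E[T_1 | X_0 = 1] = 1/π_1 = 103/18

For an irreducible recurrent Markov chain with stationary distribution π, E[T_i | X_0 = i] = 1/π_i (Kac's formula). Here π_1 = (1/17)/(5/18 + 1/17) = (1/17)/(103/306) = 18/103, so E[T_1 | X_0 = 1] = 1/π_1 = (5/18 + 1/17)/(1/17) = (103/306)/(1/17) = 103/18.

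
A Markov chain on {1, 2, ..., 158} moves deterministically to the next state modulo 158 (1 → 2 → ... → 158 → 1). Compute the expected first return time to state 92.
E[T_92 | X_0 = 92] = 158

The chain cycles deterministically, so starting at state 92 it returns in exactly 158 steps. Equivalently, the stationary distribution is uniform π_j = 1/158 for every state j, so by Kac's formula E[T_92] = 1/π_92 = 158.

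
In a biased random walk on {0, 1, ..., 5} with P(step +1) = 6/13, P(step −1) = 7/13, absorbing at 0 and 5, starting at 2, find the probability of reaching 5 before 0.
P(hit 5 before 0) = (1 − (7/6)^2) / (1 − (7/6)^5) = 2808/9031

Let u_k denote P(reach 5 before 0 | start at k). Boundary: u_0 = 0, u_5 = 1. Recurrence: u_k = 6/13·u_{k+1} + 7/13·u_{k-1} for 1 ≤ k ≤ 4. Try u_k = A + B·r^k with r = q/p = (7/13)/(6/13) = 7/6. Substitution satisfies the recurrence; boundary conditions give:
  u_k = (1 − r^k) / (1 − r^N) = (1 − (7/6)^2) / (1 − (7/6)^5) = 2808/9031.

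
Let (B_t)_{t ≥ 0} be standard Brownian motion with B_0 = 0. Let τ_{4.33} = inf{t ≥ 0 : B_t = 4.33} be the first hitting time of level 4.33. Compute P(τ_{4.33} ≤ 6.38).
P(τ_{4.33} ≤ 6.38) = 2(1 − Φ(4.33/√6.38)) = 2(1 − Φ(1.7143)) ≈ 0.0865

By the reflection principle for standard BM, P(τ_b ≤ t) = 2 · P(B_t ≥ b). Since B_t ~ N(0, t), P(B_t ≥ 4.33) = 1 − Φ(4.33/√t) = 1 − Φ(4.33/√6.38) = 1 − Φ(1.7143) ≈ 0.04324. Doubling: P(τ_{4.33} ≤ 6.38) ≈ 2 · 0.04324 = 0.08648 ≈ 0.0865.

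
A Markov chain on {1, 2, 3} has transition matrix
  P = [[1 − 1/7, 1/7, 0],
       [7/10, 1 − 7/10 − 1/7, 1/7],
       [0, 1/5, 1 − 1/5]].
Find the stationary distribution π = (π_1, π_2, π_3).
π = (343/463, 70/463, 50/463)

This is a birth-death chain on three states, which satisfies detailed balance: π_1 · P_{12} = π_2 · P_{21} and π_2 · P_{23} = π_3 · P_{32}.
From π_1 · 1/7 = π_2 · 7/10: π_2/π_1 = (1/7)/(7/10) = 10/49.
From π_2 · 1/7 = π_3 · 1/5: π_3/π_2 = (1/7)/(1/5) = 5/7.
Take π_1 proportional to 1; then unnormalized π = (1, 10/49, 50/343). Normalize by dividing by the sum 463/343:
  π = (343/463, 70/463, 50/463).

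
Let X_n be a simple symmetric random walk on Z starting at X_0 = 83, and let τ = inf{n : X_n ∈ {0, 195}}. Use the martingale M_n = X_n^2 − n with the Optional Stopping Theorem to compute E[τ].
E[τ] = 9296

M_n = X_n^2 − n is a martingale (since E[X_{n+1}^2 | F_n] = X_n^2 + 1). By OST (τ has finite mean in a bounded region), E[M_τ] = E[M_0] = X_0^2 − 0 = 83^2 = 6889. Also E[M_τ] = E[X_τ^2] − E[τ]. The walk exits at 0 or 195, with P(hit 195 first) = 83/195, so E[X_τ^2] = 195^2 · 83/195 + 0 = 16185. Thus E[τ] = E[X_τ^2] − E[M_τ] = 16185 − 6889 = 9296 = 83(195 − 83) = 9296.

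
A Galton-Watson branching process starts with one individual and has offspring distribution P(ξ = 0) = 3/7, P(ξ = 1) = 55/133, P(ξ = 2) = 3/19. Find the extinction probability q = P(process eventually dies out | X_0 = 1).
q = 1

Mean offspring μ = 0·3/7 + 1·55/133 + 2·3/19 = 97/133 ≤ 1. For μ ≤ 1 with offspring not concentrated at 1, the Galton-Watson process goes extinct almost surely, so q = 1.
(Algebraic check: The pgf is f(s) = 3/7 + 55/133·s + 3/19·s². The extinction probability q is the smallest fixed point of f in [0, 1]. Setting s = f(s):
  3/19·s² + (55/133 − 1)·s + 3/7 = 0
  3/19·s² − (3/7 + 3/19)·s + 3/7 = 0
which factors as (s − 1)·(3/19·s − 3/7) = 0, giving roots s = 1 and s = (3/7)/(3/19) = 19/7. Since 19/7 ≥ 1, the smallest root in [0, 1] is s = 1.)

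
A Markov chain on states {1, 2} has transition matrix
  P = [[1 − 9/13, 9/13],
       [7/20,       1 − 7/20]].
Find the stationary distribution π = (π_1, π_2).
π_1 = 91/271, π_2 = 180/271

Solve πP = π with π_1 + π_2 = 1. From πP = π: π_1 · (1 − 9/13) + π_2 · 7/20 = π_1 ⇒ π_2 · 7/20 = π_1 · 9/13 ⇒ π_2/π_1 = (9/13)/(7/20) = 180/91. Together with π_1 + π_2 = 1:
  π_1 = (7/20)/(9/13 + 7/20) = (7/20)/(271/260) = 91/271,
  π_2 = (9/13)/(9/13 + 7/20) = (9/13)/(271/260) = 180/271.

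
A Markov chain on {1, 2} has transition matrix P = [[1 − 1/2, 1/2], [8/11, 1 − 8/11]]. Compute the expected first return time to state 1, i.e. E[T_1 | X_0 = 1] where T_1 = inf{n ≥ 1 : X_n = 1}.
E[T_1 | X_0 = 1] = 1/π_1 = 27/16

For an irreducible recurrent Markov chain with stationary distribution π, E[T_i | X_0 = i] = 1/π_i (Kac's formula). Here π_1 = (8/11)/(1/2 + 8/11) = (8/11)/(27/22) = 16/27, so E[T_1 | X_0 = 1] = 1/π_1 = (1/2 + 8/11)/(8/11) = (27/22)/(8/11) = 27/16.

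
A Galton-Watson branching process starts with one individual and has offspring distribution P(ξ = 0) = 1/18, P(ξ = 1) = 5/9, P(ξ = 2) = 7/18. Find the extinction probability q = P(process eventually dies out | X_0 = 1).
q = 1/7

The pgf is f(s) = 1/18 + 5/9·s + 7/18·s². The extinction probability q is the smallest fixed point of f in [0, 1]. Setting s = f(s):
  7/18·s² + (5/9 − 1)·s + 1/18 = 0
  7/18·s² − (1/18 + 7/18)·s + 1/18 = 0
which factors as (s − 1)·(7/18·s − 1/18) = 0, giving roots s = 1 and s = (1/18)/(7/18) = 1/7.
Mean offspring μ = 5/9 + 2·7/18 = 4/3 > 1 (supercritical), so q < 1. The extinction probability is the smaller root: q = (1/18)/(7/18) = 1/7.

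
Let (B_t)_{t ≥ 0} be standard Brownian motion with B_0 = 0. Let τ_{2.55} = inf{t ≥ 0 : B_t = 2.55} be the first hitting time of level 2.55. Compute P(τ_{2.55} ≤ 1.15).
P(τ_{2.55} ≤ 1.15) = 2(1 − Φ(2.55/√1.15)) = 2(1 − Φ(2.3779)) ≈ 0.0174

By the reflection principle for standard BM, P(τ_b ≤ t) = 2 · P(B_t ≥ b). Since B_t ~ N(0, t), P(B_t ≥ 2.55) = 1 − Φ(2.55/√t) = 1 − Φ(2.55/√1.15) = 1 − Φ(2.3779) ≈ 0.00871. Doubling: P(τ_{2.55} ≤ 1.15) ≈ 2 · 0.00871 = 0.01742 ≈ 0.0174.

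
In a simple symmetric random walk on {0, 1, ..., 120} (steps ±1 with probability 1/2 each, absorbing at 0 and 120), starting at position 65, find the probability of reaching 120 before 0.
P(hit 120 before 0) = 65/120 = 13/24

Let u_k = P(hit 120 before 0 | start at k). Then u_0 = 0, u_120 = 1, and u_k = u_{k-1}/2 + u_{k+1}/2 for 1 ≤ k ≤ 119. This harmonic recurrence is solved by u_k = k/120, giving u_65 = 65/120 = 13/24.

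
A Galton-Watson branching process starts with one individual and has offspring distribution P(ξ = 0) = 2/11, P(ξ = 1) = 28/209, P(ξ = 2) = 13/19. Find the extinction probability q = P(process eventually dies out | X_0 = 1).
q = 38/143

The pgf is f(s) = 2/11 + 28/209·s + 13/19·s². The extinction probability q is the smallest fixed point of f in [0, 1]. Setting s = f(s):
  13/19·s² + (28/209 − 1)·s + 2/11 = 0
  13/19·s² − (2/11 + 13/19)·s + 2/11 = 0
which factors as (s − 1)·(13/19·s − 2/11) = 0, giving roots s = 1 and s = (2/11)/(13/19) = 38/143.
Mean offspring μ = 28/209 + 2·13/19 = 314/209 > 1 (supercritical), so q < 1. The extinction probability is the smaller root: q = (2/11)/(13/19) = 38/143.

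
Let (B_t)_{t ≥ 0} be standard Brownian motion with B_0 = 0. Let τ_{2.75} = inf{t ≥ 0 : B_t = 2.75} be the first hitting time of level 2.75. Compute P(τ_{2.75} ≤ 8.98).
P(τ_{2.75} ≤ 8.98) = 2(1 − Φ(2.75/√8.98)) = 2(1 − Φ(0.9177)) ≈ 0.3588

By the reflection principle for standard BM, P(τ_b ≤ t) = 2 · P(B_t ≥ b). Since B_t ~ N(0, t), P(B_t ≥ 2.75) = 1 − Φ(2.75/√t) = 1 − Φ(2.75/√8.98) = 1 − Φ(0.9177) ≈ 0.17939. Doubling: P(τ_{2.75} ≤ 8.98) ≈ 2 · 0.17939 = 0.35878 ≈ 0.3588.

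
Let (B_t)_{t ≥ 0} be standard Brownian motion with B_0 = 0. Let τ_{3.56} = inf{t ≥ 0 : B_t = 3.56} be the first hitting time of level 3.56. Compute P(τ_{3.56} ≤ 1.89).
P(τ_{3.56} ≤ 1.89) = 2(1 − Φ(3.56/√1.89)) = 2(1 − Φ(2.5895)) ≈ 0.0096

By the reflection principle for standard BM, P(τ_b ≤ t) = 2 · P(B_t ≥ b). Since B_t ~ N(0, t), P(B_t ≥ 3.56) = 1 − Φ(3.56/√t) = 1 − Φ(3.56/√1.89) = 1 − Φ(2.5895) ≈ 0.00481. Doubling: P(τ_{3.56} ≤ 1.89) ≈ 2 · 0.00481 = 0.00962 ≈ 0.0096.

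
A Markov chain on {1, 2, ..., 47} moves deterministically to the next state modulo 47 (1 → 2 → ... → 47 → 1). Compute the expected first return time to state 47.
E[T_47 | X_0 = 47] = 47

The chain cycles deterministically, so starting at state 47 it returns in exactly 47 steps. Equivalently, the stationary distribution is uniform π_j = 1/47 for every state j, so by Kac's formula E[T_47] = 1/π_47 = 47.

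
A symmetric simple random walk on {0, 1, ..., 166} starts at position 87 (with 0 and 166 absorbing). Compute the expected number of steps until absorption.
E[τ | X_0 = 87] = 6873

Let v_k = E[τ | X_0 = k]. Boundary: v_0 = v_166 = 0. Recurrence: v_k = 1 + (v_{k-1} + v_{k+1})/2 for 1 ≤ k ≤ 165. The particular solution to v_k − (v_{k-1} + v_{k+1})/2 = 1 is v_k = −k^2. Adding homogeneous solution A + B k and matching boundaries gives v_k = k (166 − k). Substituting k = 87: v_87 = 87 · 79 = 6873.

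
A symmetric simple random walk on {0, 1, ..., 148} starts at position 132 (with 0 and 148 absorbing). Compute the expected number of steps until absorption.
E[τ | X_0 = 132] = 2112

Let v_k = E[τ | X_0 = k]. Boundary: v_0 = v_148 = 0. Recurrence: v_k = 1 + (v_{k-1} + v_{k+1})/2 for 1 ≤ k ≤ 147. The particular solution to v_k − (v_{k-1} + v_{k+1})/2 = 1 is v_k = −k^2. Adding homogeneous solution A + B k and matching boundaries gives v_k = k (148 − k). Substituting k = 132: v_132 = 132 · 16 = 2112.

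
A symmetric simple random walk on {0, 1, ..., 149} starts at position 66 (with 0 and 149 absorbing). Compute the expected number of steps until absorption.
E[τ | X_0 = 66] = 5478

Let v_k = E[τ | X_0 = k]. Boundary: v_0 = v_149 = 0. Recurrence: v_k = 1 + (v_{k-1} + v_{k+1})/2 for 1 ≤ k ≤ 148. The particular solution to v_k − (v_{k-1} + v_{k+1})/2 = 1 is v_k = −k^2. Adding homogeneous solution A + B k and matching boundaries gives v_k = k (149 − k). Substituting k = 66: v_66 = 66 · 83 = 5478.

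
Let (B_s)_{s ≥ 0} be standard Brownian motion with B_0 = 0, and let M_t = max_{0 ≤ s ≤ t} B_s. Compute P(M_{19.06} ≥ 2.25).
P(M_{19.06} ≥ 2.25) = 2·P(B_{19.06} ≥ 2.25) = 2(1 − Φ(2.25/√19.06)) ≈ 0.6063

By the reflection principle for Brownian motion, P(M_t ≥ a) = 2 · P(B_t ≥ a) for a ≥ 0. Since B_t ~ N(0, t), P(B_t ≥ 2.25) = 1 − Φ(2.25/√t) = 1 − Φ(2.25/√19.06) = 1 − Φ(0.5154). So
  P(M_{19.06} ≥ 2.25) = 2(1 − Φ(0.5154)) ≈ 0.6063.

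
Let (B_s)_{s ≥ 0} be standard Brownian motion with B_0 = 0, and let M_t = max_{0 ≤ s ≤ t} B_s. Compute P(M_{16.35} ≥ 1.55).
P(M_{16.35} ≥ 1.55) = 2·P(B_{16.35} ≥ 1.55) = 2(1 − Φ(1.55/√16.35)) ≈ 0.7015

By the reflection principle for Brownian motion, P(M_t ≥ a) = 2 · P(B_t ≥ a) for a ≥ 0. Since B_t ~ N(0, t), P(B_t ≥ 1.55) = 1 − Φ(1.55/√t) = 1 − Φ(1.55/√16.35) = 1 − Φ(0.3833). So
  P(M_{16.35} ≥ 1.55) = 2(1 − Φ(0.3833)) ≈ 0.7015.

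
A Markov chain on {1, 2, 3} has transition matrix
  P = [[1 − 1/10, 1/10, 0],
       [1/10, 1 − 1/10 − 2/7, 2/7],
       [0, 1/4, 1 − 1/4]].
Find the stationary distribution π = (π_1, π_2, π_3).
π = (7/22, 7/22, 4/11)

This is a birth-death chain on three states, which satisfies detailed balance: π_1 · P_{12} = π_2 · P_{21} and π_2 · P_{23} = π_3 · P_{32}.
From π_1 · 1/10 = π_2 · 1/10: π_2/π_1 = (1/10)/(1/10) = 1.
From π_2 · 2/7 = π_3 · 1/4: π_3/π_2 = (2/7)/(1/4) = 8/7.
Take π_1 proportional to 1; then unnormalized π = (1, 1, 8/7). Normalize by dividing by the sum 22/7:
  π = (7/22, 7/22, 4/11).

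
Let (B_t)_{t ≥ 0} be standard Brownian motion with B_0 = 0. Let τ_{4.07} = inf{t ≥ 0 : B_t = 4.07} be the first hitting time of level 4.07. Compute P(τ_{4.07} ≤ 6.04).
P(τ_{4.07} ≤ 6.04) = 2(1 − Φ(4.07/√6.04)) = 2(1 − Φ(1.6561)) ≈ 0.0977

By the reflection principle for standard BM, P(τ_b ≤ t) = 2 · P(B_t ≥ b). Since B_t ~ N(0, t), P(B_t ≥ 4.07) = 1 − Φ(4.07/√t) = 1 − Φ(4.07/√6.04) = 1 − Φ(1.6561) ≈ 0.04885. Doubling: P(τ_{4.07} ≤ 6.04) ≈ 2 · 0.04885 = 0.09770 ≈ 0.0977.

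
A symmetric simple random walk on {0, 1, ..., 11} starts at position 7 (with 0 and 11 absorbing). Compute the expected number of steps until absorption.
E[τ | X_0 = 7] = 28

Let v_k = E[τ | X_0 = k]. Boundary: v_0 = v_11 = 0. Recurrence: v_k = 1 + (v_{k-1} + v_{k+1})/2 for 1 ≤ k ≤ 10. The particular solution to v_k − (v_{k-1} + v_{k+1})/2 = 1 is v_k = −k^2. Adding homogeneous solution A + B k and matching boundaries gives v_k = k (11 − k). Substituting k = 7: v_7 = 7 · 4 = 28.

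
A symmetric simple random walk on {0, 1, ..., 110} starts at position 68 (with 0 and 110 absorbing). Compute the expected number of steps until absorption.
E[τ | X_0 = 68] = 2856

Let v_k = E[τ | X_0 = k]. Boundary: v_0 = v_110 = 0. Recurrence: v_k = 1 + (v_{k-1} + v_{k+1})/2 for 1 ≤ k ≤ 109. The particular solution to v_k − (v_{k-1} + v_{k+1})/2 = 1 is v_k = −k^2. Adding homogeneous solution A + B k and matching boundaries gives v_k = k (110 − k). Substituting k = 68: v_68 = 68 · 42 = 2856.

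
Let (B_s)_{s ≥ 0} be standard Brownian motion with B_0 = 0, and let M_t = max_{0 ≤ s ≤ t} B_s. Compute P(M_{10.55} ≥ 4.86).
P(M_{10.55} ≥ 4.86) = 2·P(B_{10.55} ≥ 4.86) = 2(1 − Φ(4.86/√10.55)) ≈ 0.1346

By the reflection principle for Brownian motion, P(M_t ≥ a) = 2 · P(B_t ≥ a) for a ≥ 0. Since B_t ~ N(0, t), P(B_t ≥ 4.86) = 1 − Φ(4.86/√t) = 1 − Φ(4.86/√10.55) = 1 − Φ(1.4963). So
  P(M_{10.55} ≥ 4.86) = 2(1 − Φ(1.4963)) ≈ 0.1346.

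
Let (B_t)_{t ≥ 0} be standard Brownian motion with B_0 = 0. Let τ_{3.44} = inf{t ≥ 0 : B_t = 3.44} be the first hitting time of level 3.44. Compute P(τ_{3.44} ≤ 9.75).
P(τ_{3.44} ≤ 9.75) = 2(1 − Φ(3.44/√9.75)) = 2(1 − Φ(1.1017)) ≈ 0.2706

By the reflection principle for standard BM, P(τ_b ≤ t) = 2 · P(B_t ≥ b). Since B_t ~ N(0, t), P(B_t ≥ 3.44) = 1 − Φ(3.44/√t) = 1 − Φ(3.44/√9.75) = 1 − Φ(1.1017) ≈ 0.13530. Doubling: P(τ_{3.44} ≤ 9.75) ≈ 2 · 0.13530 = 0.27060 ≈ 0.2706.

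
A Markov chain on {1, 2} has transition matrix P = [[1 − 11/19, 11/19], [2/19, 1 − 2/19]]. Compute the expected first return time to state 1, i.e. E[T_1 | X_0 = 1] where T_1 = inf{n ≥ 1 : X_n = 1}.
E[T_1 | X_0 = 1] = 1/π_1 = 13/2

For an irreducible recurrent Markov chain with stationary distribution π, E[T_i | X_0 = i] = 1/π_i (Kac's formula). Here π_1 = (2/19)/(11/19 + 2/19) = (2/19)/(13/19) = 2/13, so E[T_1 | X_0 = 1] = 1/π_1 = (11/19 + 2/19)/(2/19) = (13/19)/(2/19) = 13/2.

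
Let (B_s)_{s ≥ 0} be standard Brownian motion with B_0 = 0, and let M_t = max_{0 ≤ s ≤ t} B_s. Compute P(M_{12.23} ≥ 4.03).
P(M_{12.23} ≥ 4.03) = 2·P(B_{12.23} ≥ 4.03) = 2(1 − Φ(4.03/√12.23)) ≈ 0.2492

By the reflection principle for Brownian motion, P(M_t ≥ a) = 2 · P(B_t ≥ a) for a ≥ 0. Since B_t ~ N(0, t), P(B_t ≥ 4.03) = 1 − Φ(4.03/√t) = 1 − Φ(4.03/√12.23) = 1 − Φ(1.1524). So
  P(M_{12.23} ≥ 4.03) = 2(1 − Φ(1.1524)) ≈ 0.2492.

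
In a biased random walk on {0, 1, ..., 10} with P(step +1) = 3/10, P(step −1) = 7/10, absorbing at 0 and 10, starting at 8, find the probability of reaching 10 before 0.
P(hit 10 before 0) = (1 − (7/3)^8) / (1 − (7/3)^10) = 1295604/7060405

Let u_k denote P(reach 10 before 0 | start at k). Boundary: u_0 = 0, u_10 = 1. Recurrence: u_k = 3/10·u_{k+1} + 7/10·u_{k-1} for 1 ≤ k ≤ 9. Try u_k = A + B·r^k with r = q/p = (7/10)/(3/10) = 7/3. Substitution satisfies the recurrence; boundary conditions give:
  u_k = (1 − r^k) / (1 − r^N) = (1 − (7/3)^8) / (1 − (7/3)^10) = 1295604/7060405.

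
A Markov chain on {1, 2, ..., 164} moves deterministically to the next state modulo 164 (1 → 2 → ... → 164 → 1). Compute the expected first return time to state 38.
E[T_38 | X_0 = 38] = 164

The chain cycles deterministically, so starting at state 38 it returns in exactly 164 steps. Equivalently, the stationary distribution is uniform π_j = 1/164 for every state j, so by Kac's formula E[T_38] = 1/π_38 = 164.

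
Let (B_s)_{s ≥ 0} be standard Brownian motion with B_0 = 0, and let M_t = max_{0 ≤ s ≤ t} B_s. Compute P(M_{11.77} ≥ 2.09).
P(M_{11.77} ≥ 2.09) = 2·P(B_{11.77} ≥ 2.09) = 2(1 − Φ(2.09/√11.77)) ≈ 0.5424

By the reflection principle for Brownian motion, P(M_t ≥ a) = 2 · P(B_t ≥ a) for a ≥ 0. Since B_t ~ N(0, t), P(B_t ≥ 2.09) = 1 − Φ(2.09/√t) = 1 − Φ(2.09/√11.77) = 1 − Φ(0.6092). So
  P(M_{11.77} ≥ 2.09) = 2(1 − Φ(0.6092)) ≈ 0.5424.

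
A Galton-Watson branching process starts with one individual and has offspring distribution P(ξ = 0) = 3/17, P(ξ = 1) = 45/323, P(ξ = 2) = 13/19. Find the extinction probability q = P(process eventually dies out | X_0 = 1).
q = 57/221

The pgf is f(s) = 3/17 + 45/323·s + 13/19·s². The extinction probability q is the smallest fixed point of f in [0, 1]. Setting s = f(s):
  13/19·s² + (45/323 − 1)·s + 3/17 = 0
  13/19·s² − (3/17 + 13/19)·s + 3/17 = 0
which factors as (s − 1)·(13/19·s − 3/17) = 0, giving roots s = 1 and s = (3/17)/(13/19) = 57/221.
Mean offspring μ = 45/323 + 2·13/19 = 487/323 > 1 (supercritical), so q < 1. The extinction probability is the smaller root: q = (3/17)/(13/19) = 57/221.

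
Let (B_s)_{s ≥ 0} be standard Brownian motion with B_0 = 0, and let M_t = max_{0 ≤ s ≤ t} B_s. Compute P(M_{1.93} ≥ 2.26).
P(M_{1.93} ≥ 2.26) = 2·P(B_{1.93} ≥ 2.26) = 2(1 − Φ(2.26/√1.93)) ≈ 0.1038

By the reflection principle for Brownian motion, P(M_t ≥ a) = 2 · P(B_t ≥ a) for a ≥ 0. Since B_t ~ N(0, t), P(B_t ≥ 2.26) = 1 − Φ(2.26/√t) = 1 − Φ(2.26/√1.93) = 1 − Φ(1.6268). So
  P(M_{1.93} ≥ 2.26) = 2(1 − Φ(1.6268)) ≈ 0.1038.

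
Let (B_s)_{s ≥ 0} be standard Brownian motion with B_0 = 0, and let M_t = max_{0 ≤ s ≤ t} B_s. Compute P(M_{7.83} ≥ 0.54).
P(M_{7.83} ≥ 0.54) = 2·P(B_{7.83} ≥ 0.54) = 2(1 − Φ(0.54/√7.83)) ≈ 0.8470

By the reflection principle for Brownian motion, P(M_t ≥ a) = 2 · P(B_t ≥ a) for a ≥ 0. Since B_t ~ N(0, t), P(B_t ≥ 0.54) = 1 − Φ(0.54/√t) = 1 − Φ(0.54/√7.83) = 1 − Φ(0.1930). So
  P(M_{7.83} ≥ 0.54) = 2(1 − Φ(0.1930)) ≈ 0.8470.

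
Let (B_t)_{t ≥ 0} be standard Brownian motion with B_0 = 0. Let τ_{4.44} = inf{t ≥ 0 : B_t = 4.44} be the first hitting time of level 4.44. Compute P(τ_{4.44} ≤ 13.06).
P(τ_{4.44} ≤ 13.06) = 2(1 − Φ(4.44/√13.06)) = 2(1 − Φ(1.2286)) ≈ 0.2192

By the reflection principle for standard BM, P(τ_b ≤ t) = 2 · P(B_t ≥ b). Since B_t ~ N(0, t), P(B_t ≥ 4.44) = 1 − Φ(4.44/√t) = 1 − Φ(4.44/√13.06) = 1 − Φ(1.2286) ≈ 0.10961. Doubling: P(τ_{4.44} ≤ 13.06) ≈ 2 · 0.10961 = 0.21922 ≈ 0.2192.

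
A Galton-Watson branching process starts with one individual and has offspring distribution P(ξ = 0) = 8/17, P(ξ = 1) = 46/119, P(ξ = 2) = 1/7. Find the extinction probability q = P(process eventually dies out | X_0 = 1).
q = 1

Mean offspring μ = 0·8/17 + 1·46/119 + 2·1/7 = 80/119 ≤ 1. For μ ≤ 1 with offspring not concentrated at 1, the Galton-Watson process goes extinct almost surely, so q = 1.
(Algebraic check: The pgf is f(s) = 8/17 + 46/119·s + 1/7·s². The extinction probability q is the smallest fixed point of f in [0, 1]. Setting s = f(s):
  1/7·s² + (46/119 − 1)·s + 8/17 = 0
  1/7·s² − (8/17 + 1/7)·s + 8/17 = 0
which factors as (s − 1)·(1/7·s − 8/17) = 0, giving roots s = 1 and s = (8/17)/(1/7) = 56/17. Since 56/17 ≥ 1, the smallest root in [0, 1] is s = 1.)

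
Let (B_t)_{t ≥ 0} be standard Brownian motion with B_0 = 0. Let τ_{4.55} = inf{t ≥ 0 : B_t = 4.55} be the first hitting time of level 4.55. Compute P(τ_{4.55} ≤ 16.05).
P(τ_{4.55} ≤ 16.05) = 2(1 − Φ(4.55/√16.05)) = 2(1 − Φ(1.1357)) ≈ 0.2561

By the reflection principle for standard BM, P(τ_b ≤ t) = 2 · P(B_t ≥ b). Since B_t ~ N(0, t), P(B_t ≥ 4.55) = 1 − Φ(4.55/√t) = 1 − Φ(4.55/√16.05) = 1 − Φ(1.1357) ≈ 0.12804. Doubling: P(τ_{4.55} ≤ 16.05) ≈ 2 · 0.12804 = 0.25608 ≈ 0.2561.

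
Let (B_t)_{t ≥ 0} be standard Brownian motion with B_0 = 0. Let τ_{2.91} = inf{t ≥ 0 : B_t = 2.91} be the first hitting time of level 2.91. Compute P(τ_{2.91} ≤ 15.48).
P(τ_{2.91} ≤ 15.48) = 2(1 − Φ(2.91/√15.48)) = 2(1 − Φ(0.7396)) ≈ 0.4595

By the reflection principle for standard BM, P(τ_b ≤ t) = 2 · P(B_t ≥ b). Since B_t ~ N(0, t), P(B_t ≥ 2.91) = 1 − Φ(2.91/√t) = 1 − Φ(2.91/√15.48) = 1 − Φ(0.7396) ≈ 0.22977. Doubling: P(τ_{2.91} ≤ 15.48) ≈ 2 · 0.22977 = 0.45954 ≈ 0.4595.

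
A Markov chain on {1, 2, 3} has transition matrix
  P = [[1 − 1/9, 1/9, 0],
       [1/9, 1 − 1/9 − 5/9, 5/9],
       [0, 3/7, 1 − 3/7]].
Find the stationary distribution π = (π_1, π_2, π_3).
π = (27/89, 27/89, 35/89)

This is a birth-death chain on three states, which satisfies detailed balance: π_1 · P_{12} = π_2 · P_{21} and π_2 · P_{23} = π_3 · P_{32}.
From π_1 · 1/9 = π_2 · 1/9: π_2/π_1 = (1/9)/(1/9) = 1.
From π_2 · 5/9 = π_3 · 3/7: π_3/π_2 = (5/9)/(3/7) = 35/27.
Take π_1 proportional to 1; then unnormalized π = (1, 1, 35/27). Normalize by dividing by the sum 89/27:
  π = (27/89, 27/89, 35/89).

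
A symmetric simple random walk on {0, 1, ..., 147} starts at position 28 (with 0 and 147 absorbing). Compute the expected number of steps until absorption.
E[τ | X_0 = 28] = 3332

Let v_k = E[τ | X_0 = k]. Boundary: v_0 = v_147 = 0. Recurrence: v_k = 1 + (v_{k-1} + v_{k+1})/2 for 1 ≤ k ≤ 146. The particular solution to v_k − (v_{k-1} + v_{k+1})/2 = 1 is v_k = −k^2. Adding homogeneous solution A + B k and matching boundaries gives v_k = k (147 − k). Substituting k = 28: v_28 = 28 · 119 = 3332.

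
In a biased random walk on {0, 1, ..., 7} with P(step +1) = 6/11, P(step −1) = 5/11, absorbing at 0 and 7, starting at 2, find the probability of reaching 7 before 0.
P(hit 7 before 0) = (1 − (5/6)^2) / (1 − (5/6)^7) = 85536/201811

Let u_k denote P(reach 7 before 0 | start at k). Boundary: u_0 = 0, u_7 = 1. Recurrence: u_k = 6/11·u_{k+1} + 5/11·u_{k-1} for 1 ≤ k ≤ 6. Try u_k = A + B·r^k with r = q/p = (5/11)/(6/11) = 5/6. Substitution satisfies the recurrence; boundary conditions give:
  u_k = (1 − r^k) / (1 − r^N) = (1 − (5/6)^2) / (1 − (5/6)^7) = 85536/201811.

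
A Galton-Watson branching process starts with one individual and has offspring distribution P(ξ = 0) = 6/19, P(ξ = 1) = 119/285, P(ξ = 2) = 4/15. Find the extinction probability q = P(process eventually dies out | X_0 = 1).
q = 1

Mean offspring μ = 0·6/19 + 1·119/285 + 2·4/15 = 271/285 ≤ 1. For μ ≤ 1 with offspring not concentrated at 1, the Galton-Watson process goes extinct almost surely, so q = 1.
(Algebraic check: The pgf is f(s) = 6/19 + 119/285·s + 4/15·s². The extinction probability q is the smallest fixed point of f in [0, 1]. Setting s = f(s):
  4/15·s² + (119/285 − 1)·s + 6/19 = 0
  4/15·s² − (6/19 + 4/15)·s + 6/19 = 0
which factors as (s − 1)·(4/15·s − 6/19) = 0, giving roots s = 1 and s = (6/19)/(4/15) = 45/38. Since 45/38 ≥ 1, the smallest root in [0, 1] is s = 1.)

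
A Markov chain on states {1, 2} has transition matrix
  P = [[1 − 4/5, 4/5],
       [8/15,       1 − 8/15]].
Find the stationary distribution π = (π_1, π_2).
π_1 = 2/5, π_2 = 3/5

Solve πP = π with π_1 + π_2 = 1. From πP = π: π_1 · (1 − 4/5) + π_2 · 8/15 = π_1 ⇒ π_2 · 8/15 = π_1 · 4/5 ⇒ π_2/π_1 = (4/5)/(8/15) = 3/2. Together with π_1 + π_2 = 1:
  π_1 = (8/15)/(4/5 + 8/15) = (8/15)/(4/3) = 2/5,
  π_2 = (4/5)/(4/5 + 8/15) = (4/5)/(4/3) = 3/5.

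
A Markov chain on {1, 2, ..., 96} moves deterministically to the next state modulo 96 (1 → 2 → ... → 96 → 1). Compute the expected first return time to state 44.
E[T_44 | X_0 = 44] = 96

The chain cycles deterministically, so starting at state 44 it returns in exactly 96 steps. Equivalently, the stationary distribution is uniform π_j = 1/96 for every state j, so by Kac's formula E[T_44] = 1/π_44 = 96.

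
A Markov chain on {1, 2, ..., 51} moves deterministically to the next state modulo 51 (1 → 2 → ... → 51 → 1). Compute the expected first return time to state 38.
E[T_38 | X_0 = 38] = 51

The chain cycles deterministically, so starting at state 38 it returns in exactly 51 steps. Equivalently, the stationary distribution is uniform π_j = 1/51 for every state j, so by Kac's formula E[T_38] = 1/π_38 = 51.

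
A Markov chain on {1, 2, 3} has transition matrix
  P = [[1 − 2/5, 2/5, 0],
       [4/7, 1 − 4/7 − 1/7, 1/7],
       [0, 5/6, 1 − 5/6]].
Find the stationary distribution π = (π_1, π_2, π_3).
π = (50/91, 5/13, 6/91)

This is a birth-death chain on three states, which satisfies detailed balance: π_1 · P_{12} = π_2 · P_{21} and π_2 · P_{23} = π_3 · P_{32}.
From π_1 · 2/5 = π_2 · 4/7: π_2/π_1 = (2/5)/(4/7) = 7/10.
From π_2 · 1/7 = π_3 · 5/6: π_3/π_2 = (1/7)/(5/6) = 6/35.
Take π_1 proportional to 1; then unnormalized π = (1, 7/10, 3/25). Normalize by dividing by the sum 91/50:
  π = (50/91, 5/13, 6/91).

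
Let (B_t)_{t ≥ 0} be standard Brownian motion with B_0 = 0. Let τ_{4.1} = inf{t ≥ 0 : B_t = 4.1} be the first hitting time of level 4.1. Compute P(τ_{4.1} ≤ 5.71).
P(τ_{4.1} ≤ 5.71) = 2(1 − Φ(4.1/√5.71)) = 2(1 − Φ(1.7158)) ≈ 0.0862

By the reflection principle for standard BM, P(τ_b ≤ t) = 2 · P(B_t ≥ b). Since B_t ~ N(0, t), P(B_t ≥ 4.1) = 1 − Φ(4.1/√t) = 1 − Φ(4.1/√5.71) = 1 − Φ(1.7158) ≈ 0.04310. Doubling: P(τ_{4.1} ≤ 5.71) ≈ 2 · 0.04310 = 0.08620 ≈ 0.0862.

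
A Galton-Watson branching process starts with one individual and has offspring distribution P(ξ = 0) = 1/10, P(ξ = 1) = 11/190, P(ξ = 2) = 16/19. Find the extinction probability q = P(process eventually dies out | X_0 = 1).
q = 19/160

The pgf is f(s) = 1/10 + 11/190·s + 16/19·s². The extinction probability q is the smallest fixed point of f in [0, 1]. Setting s = f(s):
  16/19·s² + (11/190 − 1)·s + 1/10 = 0
  16/19·s² − (1/10 + 16/19)·s + 1/10 = 0
which factors as (s − 1)·(16/19·s − 1/10) = 0, giving roots s = 1 and s = (1/10)/(16/19) = 19/160.
Mean offspring μ = 11/190 + 2·16/19 = 331/190 > 1 (supercritical), so q < 1. The extinction probability is the smaller root: q = (1/10)/(16/19) = 19/160.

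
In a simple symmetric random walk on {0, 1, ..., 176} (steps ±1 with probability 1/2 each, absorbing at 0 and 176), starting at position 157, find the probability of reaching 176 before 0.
P(hit 176 before 0) = 157/176

Let u_k = P(hit 176 before 0 | start at k). Then u_0 = 0, u_176 = 1, and u_k = u_{k-1}/2 + u_{k+1}/2 for 1 ≤ k ≤ 175. This harmonic recurrence is solved by u_k = k/176, giving u_157 = 157/176.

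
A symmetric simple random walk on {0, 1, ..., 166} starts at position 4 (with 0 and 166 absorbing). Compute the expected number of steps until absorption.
E[τ | X_0 = 4] = 648

Let v_k = E[τ | X_0 = k]. Boundary: v_0 = v_166 = 0. Recurrence: v_k = 1 + (v_{k-1} + v_{k+1})/2 for 1 ≤ k ≤ 165. The particular solution to v_k − (v_{k-1} + v_{k+1})/2 = 1 is v_k = −k^2. Adding homogeneous solution A + B k and matching boundaries gives v_k = k (166 − k). Substituting k = 4: v_4 = 4 · 162 = 648.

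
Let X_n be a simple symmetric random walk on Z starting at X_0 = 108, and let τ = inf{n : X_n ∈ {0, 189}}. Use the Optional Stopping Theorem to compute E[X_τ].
E[X_τ] = 108

X_n is a martingale and τ is a bounded-mean stopping time (indeed τ is finite a.s. with bounded expectation since the walk is in a bounded region). By the OST, E[X_τ] = E[X_0] = 108. Equivalently: E[X_τ] = 189 · P(hit 189 first) + 0 · P(hit 0 first) = 189 · (108/189) = 108.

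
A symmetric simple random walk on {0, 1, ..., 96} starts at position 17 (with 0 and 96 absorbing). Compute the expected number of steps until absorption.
E[τ | X_0 = 17] = 1343

Let v_k = E[τ | X_0 = k]. Boundary: v_0 = v_96 = 0. Recurrence: v_k = 1 + (v_{k-1} + v_{k+1})/2 for 1 ≤ k ≤ 95. The particular solution to v_k − (v_{k-1} + v_{k+1})/2 = 1 is v_k = −k^2. Adding homogeneous solution A + B k and matching boundaries gives v_k = k (96 − k). Substituting k = 17: v_17 = 17 · 79 = 1343.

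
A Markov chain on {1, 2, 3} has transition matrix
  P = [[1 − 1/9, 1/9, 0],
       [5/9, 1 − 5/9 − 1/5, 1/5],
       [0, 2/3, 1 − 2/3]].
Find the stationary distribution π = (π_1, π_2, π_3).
π = (50/63, 10/63, 1/21)

This is a birth-death chain on three states, which satisfies detailed balance: π_1 · P_{12} = π_2 · P_{21} and π_2 · P_{23} = π_3 · P_{32}.
From π_1 · 1/9 = π_2 · 5/9: π_2/π_1 = (1/9)/(5/9) = 1/5.
From π_2 · 1/5 = π_3 · 2/3: π_3/π_2 = (1/5)/(2/3) = 3/10.
Take π_1 proportional to 1; then unnormalized π = (1, 1/5, 3/50). Normalize by dividing by the sum 63/50:
  π = (50/63, 10/63, 1/21).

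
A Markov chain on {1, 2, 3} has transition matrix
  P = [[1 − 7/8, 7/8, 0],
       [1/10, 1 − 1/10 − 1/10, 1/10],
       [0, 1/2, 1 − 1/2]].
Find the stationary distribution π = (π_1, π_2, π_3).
π = (2/23, 35/46, 7/46)

This is a birth-death chain on three states, which satisfies detailed balance: π_1 · P_{12} = π_2 · P_{21} and π_2 · P_{23} = π_3 · P_{32}.
From π_1 · 7/8 = π_2 · 1/10: π_2/π_1 = (7/8)/(1/10) = 35/4.
From π_2 · 1/10 = π_3 · 1/2: π_3/π_2 = (1/10)/(1/2) = 1/5.
Take π_1 proportional to 1; then unnormalized π = (1, 35/4, 7/4). Normalize by dividing by the sum 23/2:
  π = (2/23, 35/46, 7/46).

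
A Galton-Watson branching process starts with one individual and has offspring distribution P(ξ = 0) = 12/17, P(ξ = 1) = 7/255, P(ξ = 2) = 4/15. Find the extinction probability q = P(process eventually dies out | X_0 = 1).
q = 1

Mean offspring μ = 0·12/17 + 1·7/255 + 2·4/15 = 143/255 ≤ 1. For μ ≤ 1 with offspring not concentrated at 1, the Galton-Watson process goes extinct almost surely, so q = 1.
(Algebraic check: The pgf is f(s) = 12/17 + 7/255·s + 4/15·s². The extinction probability q is the smallest fixed point of f in [0, 1]. Setting s = f(s):
  4/15·s² + (7/255 − 1)·s + 12/17 = 0
  4/15·s² − (12/17 + 4/15)·s + 12/17 = 0
which factors as (s − 1)·(4/15·s − 12/17) = 0, giving roots s = 1 and s = (12/17)/(4/15) = 45/17. Since 45/17 ≥ 1, the smallest root in [0, 1] is s = 1.)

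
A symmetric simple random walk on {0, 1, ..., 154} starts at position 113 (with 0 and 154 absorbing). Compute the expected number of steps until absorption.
E[τ | X_0 = 113] = 4633

Let v_k = E[τ | X_0 = k]. Boundary: v_0 = v_154 = 0. Recurrence: v_k = 1 + (v_{k-1} + v_{k+1})/2 for 1 ≤ k ≤ 153. The particular solution to v_k − (v_{k-1} + v_{k+1})/2 = 1 is v_k = −k^2. Adding homogeneous solution A + B k and matching boundaries gives v_k = k (154 − k). Substituting k = 113: v_113 = 113 · 41 = 4633.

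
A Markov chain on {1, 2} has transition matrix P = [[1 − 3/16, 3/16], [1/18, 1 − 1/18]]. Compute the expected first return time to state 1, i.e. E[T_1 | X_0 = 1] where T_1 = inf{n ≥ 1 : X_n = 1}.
E[T_1 | X_0 = 1] = 1/π_1 = 35/8

For an irreducible recurrent Markov chain with stationary distribution π, E[T_i | X_0 = i] = 1/π_i (Kac's formula). Here π_1 = (1/18)/(3/16 + 1/18) = (1/18)/(35/144) = 8/35, so E[T_1 | X_0 = 1] = 1/π_1 = (3/16 + 1/18)/(1/18) = (35/144)/(1/18) = 35/8.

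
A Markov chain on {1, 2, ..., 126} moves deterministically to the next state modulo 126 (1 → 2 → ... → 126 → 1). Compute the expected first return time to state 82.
E[T_82 | X_0 = 82] = 126

The chain cycles deterministically, so starting at state 82 it returns in exactly 126 steps. Equivalently, the stationary distribution is uniform π_j = 1/126 for every state j, so by Kac's formula E[T_82] = 1/π_82 = 126.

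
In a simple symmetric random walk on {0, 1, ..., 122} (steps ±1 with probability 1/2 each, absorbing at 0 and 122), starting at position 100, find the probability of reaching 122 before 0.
P(hit 122 before 0) = 100/122 = 50/61

Let u_k = P(hit 122 before 0 | start at k). Then u_0 = 0, u_122 = 1, and u_k = u_{k-1}/2 + u_{k+1}/2 for 1 ≤ k ≤ 121. This harmonic recurrence is solved by u_k = k/122, giving u_100 = 100/122 = 50/61.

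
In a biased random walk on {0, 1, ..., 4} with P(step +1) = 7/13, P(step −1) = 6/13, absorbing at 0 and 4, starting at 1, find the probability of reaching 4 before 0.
P(hit 4 before 0) = (1 − (6/7)^1) / (1 − (6/7)^4) = 343/1105

Let u_k denote P(reach 4 before 0 | start at k). Boundary: u_0 = 0, u_4 = 1. Recurrence: u_k = 7/13·u_{k+1} + 6/13·u_{k-1} for 1 ≤ k ≤ 3. Try u_k = A + B·r^k with r = q/p = (6/13)/(7/13) = 6/7. Substitution satisfies the recurrence; boundary conditions give:
  u_k = (1 − r^k) / (1 − r^N) = (1 − (6/7)^1) / (1 − (6/7)^4) = 343/1105.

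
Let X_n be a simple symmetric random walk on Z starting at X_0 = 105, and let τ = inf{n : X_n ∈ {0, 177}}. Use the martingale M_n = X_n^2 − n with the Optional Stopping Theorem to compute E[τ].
E[τ] = 7560

M_n = X_n^2 − n is a martingale (since E[X_{n+1}^2 | F_n] = X_n^2 + 1). By OST (τ has finite mean in a bounded region), E[M_τ] = E[M_0] = X_0^2 − 0 = 105^2 = 11025. Also E[M_τ] = E[X_τ^2] − E[τ]. The walk exits at 0 or 177, with P(hit 177 first) = 105/177, so E[X_τ^2] = 177^2 · 105/177 + 0 = 18585. Thus E[τ] = E[X_τ^2] − E[M_τ] = 18585 − 11025 = 7560 = 105(177 − 105) = 7560.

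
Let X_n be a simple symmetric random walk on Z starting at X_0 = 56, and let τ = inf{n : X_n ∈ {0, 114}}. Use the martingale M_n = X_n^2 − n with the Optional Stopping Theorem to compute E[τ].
E[τ] = 3248

M_n = X_n^2 − n is a martingale (since E[X_{n+1}^2 | F_n] = X_n^2 + 1). By OST (τ has finite mean in a bounded region), E[M_τ] = E[M_0] = X_0^2 − 0 = 56^2 = 3136. Also E[M_τ] = E[X_τ^2] − E[τ]. The walk exits at 0 or 114, with P(hit 114 first) = 56/114, so E[X_τ^2] = 114^2 · 56/114 + 0 = 6384. Thus E[τ] = E[X_τ^2] − E[M_τ] = 6384 − 3136 = 3248 = 56(114 − 56) = 3248.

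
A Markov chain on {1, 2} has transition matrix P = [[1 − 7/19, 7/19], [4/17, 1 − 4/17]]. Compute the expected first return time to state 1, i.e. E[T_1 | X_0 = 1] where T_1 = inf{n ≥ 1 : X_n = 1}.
E[T_1 | X_0 = 1] = 1/π_1 = 195/76

For an irreducible recurrent Markov chain with stationary distribution π, E[T_i | X_0 = i] = 1/π_i (Kac's formula). Here π_1 = (4/17)/(7/19 + 4/17) = (4/17)/(195/323) = 76/195, so E[T_1 | X_0 = 1] = 1/π_1 = (7/19 + 4/17)/(4/17) = (195/323)/(4/17) = 195/76.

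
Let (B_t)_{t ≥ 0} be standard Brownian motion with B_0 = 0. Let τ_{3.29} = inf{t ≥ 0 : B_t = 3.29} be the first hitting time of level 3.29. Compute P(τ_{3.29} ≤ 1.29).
P(τ_{3.29} ≤ 1.29) = 2(1 − Φ(3.29/√1.29)) = 2(1 − Φ(2.8967)) ≈ 0.0038

By the reflection principle for standard BM, P(τ_b ≤ t) = 2 · P(B_t ≥ b). Since B_t ~ N(0, t), P(B_t ≥ 3.29) = 1 − Φ(3.29/√t) = 1 − Φ(3.29/√1.29) = 1 − Φ(2.8967) ≈ 0.00189. Doubling: P(τ_{3.29} ≤ 1.29) ≈ 2 · 0.00189 = 0.00378 ≈ 0.0038.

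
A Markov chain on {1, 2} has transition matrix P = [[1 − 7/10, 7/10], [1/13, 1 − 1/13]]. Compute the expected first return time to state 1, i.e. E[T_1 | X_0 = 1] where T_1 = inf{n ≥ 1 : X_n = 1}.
E[T_1 | X_0 = 1] = 1/π_1 = 101/10

For an irreducible recurrent Markov chain with stationary distribution π, E[T_i | X_0 = i] = 1/π_i (Kac's formula). Here π_1 = (1/13)/(7/10 + 1/13) = (1/13)/(101/130) = 10/101, so E[T_1 | X_0 = 1] = 1/π_1 = (7/10 + 1/13)/(1/13) = (101/130)/(1/13) = 101/10.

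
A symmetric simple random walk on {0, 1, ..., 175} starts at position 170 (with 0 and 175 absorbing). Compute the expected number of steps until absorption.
E[τ | X_0 = 170] = 850

Let v_k = E[τ | X_0 = k]. Boundary: v_0 = v_175 = 0. Recurrence: v_k = 1 + (v_{k-1} + v_{k+1})/2 for 1 ≤ k ≤ 174. The particular solution to v_k − (v_{k-1} + v_{k+1})/2 = 1 is v_k = −k^2. Adding homogeneous solution A + B k and matching boundaries gives v_k = k (175 − k). Substituting k = 170: v_170 = 170 · 5 = 850.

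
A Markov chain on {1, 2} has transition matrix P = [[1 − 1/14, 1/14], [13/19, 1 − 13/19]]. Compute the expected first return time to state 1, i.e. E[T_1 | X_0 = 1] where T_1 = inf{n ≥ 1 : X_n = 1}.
E[T_1 | X_0 = 1] = 1/π_1 = 201/182

For an irreducible recurrent Markov chain with stationary distribution π, E[T_i | X_0 = i] = 1/π_i (Kac's formula). Here π_1 = (13/19)/(1/14 + 13/19) = (13/19)/(201/266) = 182/201, so E[T_1 | X_0 = 1] = 1/π_1 = (1/14 + 13/19)/(13/19) = (201/266)/(13/19) = 201/182.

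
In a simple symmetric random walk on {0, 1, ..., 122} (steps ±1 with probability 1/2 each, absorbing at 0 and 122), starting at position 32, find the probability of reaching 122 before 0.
P(hit 122 before 0) = 32/122 = 16/61

Let u_k = P(hit 122 before 0 | start at k). Then u_0 = 0, u_122 = 1, and u_k = u_{k-1}/2 + u_{k+1}/2 for 1 ≤ k ≤ 121. This harmonic recurrence is solved by u_k = k/122, giving u_32 = 32/122 = 16/61.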